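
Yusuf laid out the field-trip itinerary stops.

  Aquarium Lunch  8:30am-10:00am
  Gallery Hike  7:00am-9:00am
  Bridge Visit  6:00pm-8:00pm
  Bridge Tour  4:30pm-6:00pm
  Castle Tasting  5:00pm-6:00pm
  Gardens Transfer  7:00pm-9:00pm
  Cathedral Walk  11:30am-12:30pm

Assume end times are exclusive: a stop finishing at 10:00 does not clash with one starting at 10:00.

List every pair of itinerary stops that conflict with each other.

Sorted by start: Gallery Hike, Aquarium Lunch, Cathedral Walk, Bridge Tour, Castle Tasting, Bridge Visit, Gardens Transfer.
Aquarium Lunch starts before Gallery Hike ends → Gallery Hike and Aquarium Lunch overlap.
Cathedral Walk starts after Gallery Hike ends, so Gallery Hike has no further overlaps.
Cathedral Walk starts after Aquarium Lunch ends, so Aquarium Lunch has no further overlaps.
Bridge Tour starts after Cathedral Walk ends, so Cathedral Walk has no further overlaps.
Castle Tasting starts before Bridge Tour ends → Bridge Tour and Castle Tasting overlap.
Bridge Visit starts exactly when Bridge Tour ends (back-to-back, no overlap), so Bridge Tour has no further overlaps.
Bridge Visit starts exactly when Castle Tasting ends (back-to-back, no overlap), so Castle Tasting has no further overlaps.
Gardens Transfer starts before Bridge Visit ends → Bridge Visit and Gardens Transfer overlap.

Aquarium Lunch & Gallery Hike, Bridge Tour & Castle Tasting, Bridge Visit & Gardens Transfer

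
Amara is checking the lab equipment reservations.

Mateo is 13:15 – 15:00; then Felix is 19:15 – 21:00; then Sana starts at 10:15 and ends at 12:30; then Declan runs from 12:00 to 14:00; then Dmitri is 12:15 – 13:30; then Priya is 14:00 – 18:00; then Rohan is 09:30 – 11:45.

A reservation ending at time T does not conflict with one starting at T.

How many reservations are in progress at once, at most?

Sweep the timeline, counting +1 at each start and −1 at each end (ends before starts at a tie):
09:30 start Rohan → 1
10:15 start Sana → 2
11:45 end Rohan → 1
12:00 start Declan → 2
12:15 start Dmitri → 3
12:30 end Sana → 2
13:15 start Mateo → 3
13:30 end Dmitri → 2
14:00 end Declan → 1
14:00 start Priya → 2
15:00 end Mateo → 1
18:00 end Priya → 0
19:15 start Felix → 1
21:00 end Felix → 0
Peak is 3, at 12:15 (Declan, Dmitri, Sana).

3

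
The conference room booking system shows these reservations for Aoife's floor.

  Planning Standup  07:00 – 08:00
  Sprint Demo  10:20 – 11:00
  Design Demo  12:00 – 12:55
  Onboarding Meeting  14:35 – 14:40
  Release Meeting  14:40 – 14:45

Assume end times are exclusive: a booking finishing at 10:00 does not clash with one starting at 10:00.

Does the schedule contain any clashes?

Check each pair: they overlap iff neither finishes before the other starts.
Sorted by start: Planning Standup, Sprint Demo, Design Demo, Onboarding Meeting, Release Meeting.
Sprint Demo starts after Planning Standup ends, so Planning Standup has no further overlaps.
Design Demo starts after Sprint Demo ends, so Sprint Demo has no further overlaps.
Onboarding Meeting starts after Design Demo ends, so Design Demo has no further overlaps.
Release Meeting starts exactly when Onboarding Meeting ends (back-to-back, no overlap).
Every pair is clear; the schedule has no overlaps.

No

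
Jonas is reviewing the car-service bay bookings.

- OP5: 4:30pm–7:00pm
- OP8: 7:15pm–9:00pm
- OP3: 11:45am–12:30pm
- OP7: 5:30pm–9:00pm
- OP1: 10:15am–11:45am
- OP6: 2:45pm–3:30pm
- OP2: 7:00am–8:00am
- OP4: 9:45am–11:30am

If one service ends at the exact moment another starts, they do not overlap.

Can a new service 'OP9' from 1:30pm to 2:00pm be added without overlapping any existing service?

OP2: ends 8:00am at or before OP9 starts 1:30pm → clear.
OP4: ends 11:30am at or before OP9 starts 1:30pm → clear.
OP1: ends 11:45am at or before OP9 starts 1:30pm → clear.
OP3: ends 12:30pm at or before OP9 starts 1:30pm → clear.
OP6: starts 2:45pm at or after OP9 ends 2:00pm → clear.
OP5: starts 4:30pm at or after OP9 ends 2:00pm → clear.
OP7: starts 5:30pm at or after OP9 ends 2:00pm → clear.
OP8: starts 7:15pm at or after OP9 ends 2:00pm → clear.

Yes — the slot is free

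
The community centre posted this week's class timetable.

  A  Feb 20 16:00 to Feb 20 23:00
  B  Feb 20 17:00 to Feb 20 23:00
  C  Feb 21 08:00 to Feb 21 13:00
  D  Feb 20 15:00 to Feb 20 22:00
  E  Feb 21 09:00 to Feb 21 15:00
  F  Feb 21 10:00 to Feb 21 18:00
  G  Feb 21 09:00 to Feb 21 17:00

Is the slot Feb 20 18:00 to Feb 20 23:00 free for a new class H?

D: starts Feb 20 15:00 before H ends Feb 20 23:00, and ends Feb 20 22:00 after H starts Feb 20 18:00 → overlap.
A: starts Feb 20 16:00 before H ends Feb 20 23:00, and ends Feb 20 23:00 after H starts Feb 20 18:00 → overlap.
B: starts Feb 20 17:00 before H ends Feb 20 23:00, and ends Feb 20 23:00 after H starts Feb 20 18:00 → overlap.
C: starts Feb 21 08:00 at or after H ends Feb 20 23:00 → clear.
E: starts Feb 21 09:00 at or after H ends Feb 20 23:00 → clear.
G: starts Feb 21 09:00 at or after H ends Feb 20 23:00 → clear.
F: starts Feb 21 10:00 at or after H ends Feb 20 23:00 → clear.
H overlaps A, B, D.

No — it overlaps A, B, D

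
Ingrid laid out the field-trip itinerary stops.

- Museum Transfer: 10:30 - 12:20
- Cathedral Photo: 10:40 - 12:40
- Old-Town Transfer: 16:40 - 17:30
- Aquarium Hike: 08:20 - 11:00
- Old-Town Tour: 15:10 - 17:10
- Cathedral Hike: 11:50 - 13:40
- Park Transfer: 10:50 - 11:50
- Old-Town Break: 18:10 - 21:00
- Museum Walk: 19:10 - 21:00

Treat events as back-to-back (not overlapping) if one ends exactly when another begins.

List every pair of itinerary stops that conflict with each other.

Check each pair: they overlap iff neither finishes before the other starts.
Sorted by start: Aquarium Hike, Museum Transfer, Cathedral Photo, Park Transfer, Cathedral Hike, Old-Town Tour, Old-Town Transfer, Old-Town Break, Museum Walk.
Museum Transfer starts before Aquarium Hike ends → Aquarium Hike and Museum Transfer overlap.
Cathedral Photo starts before Aquarium Hike ends → Aquarium Hike and Cathedral Photo overlap.
Park Transfer starts before Aquarium Hike ends → Aquarium Hike and Park Transfer overlap.
Cathedral Hike starts after Aquarium Hike ends, so nothing later overlaps Aquarium Hike either.
Cathedral Photo starts before Museum Transfer ends → Museum Transfer and Cathedral Photo overlap.
Park Transfer starts before Museum Transfer ends → Museum Transfer and Park Transfer overlap.
Cathedral Hike starts before Museum Transfer ends → Museum Transfer and Cathedral Hike overlap.
Old-Town Tour starts after Museum Transfer ends, so nothing later overlaps Museum Transfer either.
Park Transfer starts before Cathedral Photo ends → Cathedral Photo and Park Transfer overlap.
Cathedral Hike starts before Cathedral Photo ends → Cathedral Photo and Cathedral Hike overlap.
Old-Town Tour starts after Cathedral Photo ends, so nothing later overlaps Cathedral Photo either.
Cathedral Hike starts exactly when Park Transfer ends (back-to-back, no overlap), so nothing later overlaps Park Transfer either.
Old-Town Tour starts after Cathedral Hike ends, so nothing later overlaps Cathedral Hike either.
Old-Town Transfer starts before Old-Town Tour ends → Old-Town Tour and Old-Town Transfer overlap.
Old-Town Break starts after Old-Town Tour ends, so nothing later overlaps Old-Town Tour either.
Old-Town Break starts after Old-Town Transfer ends, so nothing later overlaps Old-Town Transfer either.
Museum Walk starts before Old-Town Break ends → Old-Town Break and Museum Walk overlap.

Aquarium Hike & Cathedral Photo, Aquarium Hike & Museum Transfer, Aquarium Hike & Park Transfer, Cathedral Hike & Cathedral Photo, Cathedral Hike & Museum Transfer, Cathedral Photo & Museum Transfer, Cathedral Photo & Park Transfer, Museum Transfer & Park Transfer, Museum Walk & Old-Town Break, Old-Town Tour & Old-Town Transfer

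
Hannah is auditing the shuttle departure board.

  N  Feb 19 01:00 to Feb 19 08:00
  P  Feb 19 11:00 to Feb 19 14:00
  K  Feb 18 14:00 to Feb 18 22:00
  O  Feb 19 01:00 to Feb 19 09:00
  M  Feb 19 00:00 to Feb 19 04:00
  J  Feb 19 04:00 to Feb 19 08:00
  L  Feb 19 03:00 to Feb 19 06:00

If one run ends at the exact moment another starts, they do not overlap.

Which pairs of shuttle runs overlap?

Sorted by start: K, M, N, O, L, J, P.
M starts after K ends, so K has no further overlaps.
N starts before M ends → M and N overlap.
O starts before M ends → M and O overlap.
L starts before M ends → M and L overlap.
J starts exactly when M ends (back-to-back, no overlap), so M has no further overlaps.
O starts before N ends → N and O overlap.
L starts before N ends → N and L overlap.
J starts before N ends → N and J overlap.
P starts after N ends.
L starts before O ends → O and L overlap.
J starts before O ends → O and J overlap.
P starts after O ends.
J starts before L ends → L and J overlap.
P starts after L ends.
P starts after J ends.

J & L, J & N, J & O, L & M, L & N, L & O, M & N, M & O, N & O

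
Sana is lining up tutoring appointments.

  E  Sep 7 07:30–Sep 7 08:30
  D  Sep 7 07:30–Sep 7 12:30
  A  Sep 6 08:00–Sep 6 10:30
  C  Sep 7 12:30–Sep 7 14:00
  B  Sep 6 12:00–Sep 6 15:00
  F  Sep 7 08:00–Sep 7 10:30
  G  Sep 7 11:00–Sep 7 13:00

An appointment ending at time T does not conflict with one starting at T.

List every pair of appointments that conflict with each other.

C & G, D & E, D & F, D & G, E & F

Sorted by start: A, B, D, E, F, G, C.
B starts after A ends, so A has no further overlaps.
D starts after B ends, so B has no further overlaps.
E starts before D ends → D and E overlap.
F starts before D ends → D and F overlap.
G starts before D ends → D and G overlap.
C starts exactly when D ends (back-to-back, no overlap).
F starts before E ends → E and F overlap.
G starts after E ends, so E has no further overlaps.
G starts after F ends, so F has no further overlaps.
C starts before G ends → G and C overlap.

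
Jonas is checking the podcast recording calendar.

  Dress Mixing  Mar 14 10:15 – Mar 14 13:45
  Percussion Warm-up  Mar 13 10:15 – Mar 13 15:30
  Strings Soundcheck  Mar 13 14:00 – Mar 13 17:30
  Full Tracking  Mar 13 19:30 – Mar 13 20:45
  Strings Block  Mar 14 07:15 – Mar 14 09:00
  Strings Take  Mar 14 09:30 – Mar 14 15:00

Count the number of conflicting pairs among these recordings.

Sorted by start: Percussion Warm-up, Strings Soundcheck, Full Tracking, Strings Block, Strings Take, Dress Mixing.
Strings Soundcheck starts before Percussion Warm-up ends → Percussion Warm-up and Strings Soundcheck overlap.
Full Tracking starts after Percussion Warm-up ends, so Percussion Warm-up has no further overlaps.
Full Tracking starts after Strings Soundcheck ends, so Strings Soundcheck has no further overlaps.
Strings Block starts after Full Tracking ends, so Full Tracking has no further overlaps.
Strings Take starts after Strings Block ends, so Strings Block has no further overlaps.
Dress Mixing starts before Strings Take ends → Strings Take and Dress Mixing overlap.
Overlapping pairs: Dress Mixing & Strings Take, Percussion Warm-up & Strings Soundcheck — 2 in total.

2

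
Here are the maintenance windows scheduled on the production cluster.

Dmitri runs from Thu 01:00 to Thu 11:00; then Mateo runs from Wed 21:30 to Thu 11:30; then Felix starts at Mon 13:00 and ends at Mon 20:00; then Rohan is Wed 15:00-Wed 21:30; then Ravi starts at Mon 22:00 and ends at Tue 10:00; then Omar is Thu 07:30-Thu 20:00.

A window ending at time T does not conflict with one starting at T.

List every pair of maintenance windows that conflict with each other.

Dmitri & Mateo, Dmitri & Omar, Mateo & Omar

Two intervals overlap when each starts before the other ends.
Sorted by start: Felix, Ravi, Rohan, Mateo, Dmitri, Omar.
Ravi starts after Felix ends, so Felix has no further overlaps.
Rohan starts after Ravi ends, so Ravi has no further overlaps.
Mateo starts exactly when Rohan ends (back-to-back, no overlap), so Rohan has no further overlaps.
Dmitri starts before Mateo ends → Mateo and Dmitri overlap.
Omar starts before Mateo ends → Mateo and Omar overlap.
Omar starts before Dmitri ends → Dmitri and Omar overlap.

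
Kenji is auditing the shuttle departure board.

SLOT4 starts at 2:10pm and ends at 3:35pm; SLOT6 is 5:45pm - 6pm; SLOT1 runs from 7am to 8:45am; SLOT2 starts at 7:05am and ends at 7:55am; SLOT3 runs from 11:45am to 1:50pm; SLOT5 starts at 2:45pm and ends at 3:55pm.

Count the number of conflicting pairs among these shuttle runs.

Sorted by start: SLOT1, SLOT2, SLOT3, SLOT4, SLOT5, SLOT6.
SLOT2 starts before SLOT1 ends → SLOT1 and SLOT2 overlap.
SLOT3 starts after SLOT1 ends, so SLOT1 has no further overlaps.
SLOT3 starts after SLOT2 ends, so SLOT2 has no further overlaps.
SLOT4 starts after SLOT3 ends, so SLOT3 has no further overlaps.
SLOT5 starts before SLOT4 ends → SLOT4 and SLOT5 overlap.
SLOT6 starts after SLOT4 ends.
SLOT6 starts after SLOT5 ends.
Overlapping pairs: SLOT1 & SLOT2, SLOT4 & SLOT5 — 2 in total.

2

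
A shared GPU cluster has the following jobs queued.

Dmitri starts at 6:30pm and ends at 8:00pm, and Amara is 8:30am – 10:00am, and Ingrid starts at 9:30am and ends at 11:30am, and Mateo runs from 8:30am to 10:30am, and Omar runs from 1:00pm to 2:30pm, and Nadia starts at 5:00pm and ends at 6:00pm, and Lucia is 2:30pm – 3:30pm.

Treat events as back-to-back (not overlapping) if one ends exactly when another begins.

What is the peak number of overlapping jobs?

Sort all start/end points and keep a running count:
8:30am start Amara → 1
8:30am start Mateo → 2
9:30am start Ingrid → 3
10:00am end Amara → 2
10:30am end Mateo → 1
11:30am end Ingrid → 0
1:00pm start Omar → 1
2:30pm end Omar → 0
2:30pm start Lucia → 1
3:30pm end Lucia → 0
5:00pm start Nadia → 1
6:00pm end Nadia → 0
6:30pm start Dmitri → 1
8:00pm end Dmitri → 0
Peak is 3, at 9:30am (Amara, Ingrid, Mateo).

3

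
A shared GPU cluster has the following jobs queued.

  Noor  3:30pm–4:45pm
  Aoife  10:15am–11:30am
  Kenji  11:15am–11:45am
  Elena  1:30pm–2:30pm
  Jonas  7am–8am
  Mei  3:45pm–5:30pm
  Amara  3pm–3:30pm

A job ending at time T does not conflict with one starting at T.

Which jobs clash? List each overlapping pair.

Sorted by start: Jonas, Aoife, Kenji, Elena, Amara, Noor, Mei.
Aoife starts after Jonas ends; Jonas is clear from here.
Kenji starts before Aoife ends → Aoife and Kenji overlap.
Elena starts after Aoife ends; Aoife is clear from here.
Elena starts after Kenji ends; Kenji is clear from here.
Amara starts after Elena ends; Elena is clear from here.
Noor starts exactly when Amara ends (back-to-back, no overlap); Amara is clear from here.
Mei starts before Noor ends → Noor and Mei overlap.

Aoife & Kenji, Mei & Noor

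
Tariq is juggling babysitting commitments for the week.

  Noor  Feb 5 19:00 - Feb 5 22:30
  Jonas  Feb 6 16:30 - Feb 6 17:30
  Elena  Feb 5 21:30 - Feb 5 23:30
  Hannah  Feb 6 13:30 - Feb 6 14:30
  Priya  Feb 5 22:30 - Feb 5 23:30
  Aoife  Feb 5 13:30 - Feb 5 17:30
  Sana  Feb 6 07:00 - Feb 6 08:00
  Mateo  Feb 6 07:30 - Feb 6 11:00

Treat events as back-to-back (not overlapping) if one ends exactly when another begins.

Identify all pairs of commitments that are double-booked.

Sorted by start: Aoife, Noor, Elena, Priya, Sana, Mateo, Hannah, Jonas.
Noor starts after Aoife ends, so Aoife has no further overlaps.
Elena starts before Noor ends → Noor and Elena overlap.
Priya starts exactly when Noor ends (back-to-back, no overlap), so Noor has no further overlaps.
Priya starts before Elena ends → Elena and Priya overlap.
Sana starts after Elena ends, so Elena has no further overlaps.
Sana starts after Priya ends, so Priya has no further overlaps.
Mateo starts before Sana ends → Sana and Mateo overlap.
Hannah starts after Sana ends, so Sana has no further overlaps.
Hannah starts after Mateo ends, so Mateo has no further overlaps.
Jonas starts after Hannah ends.

Elena & Noor, Elena & Priya, Mateo & Sana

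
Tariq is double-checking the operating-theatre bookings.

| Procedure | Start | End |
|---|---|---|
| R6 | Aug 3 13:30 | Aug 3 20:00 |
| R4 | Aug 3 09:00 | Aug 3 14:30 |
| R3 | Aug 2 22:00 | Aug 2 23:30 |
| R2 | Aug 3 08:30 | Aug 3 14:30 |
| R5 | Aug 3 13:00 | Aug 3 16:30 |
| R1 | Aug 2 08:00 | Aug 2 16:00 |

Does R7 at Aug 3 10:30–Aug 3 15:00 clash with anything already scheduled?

Yes — it overlaps R2, R4, R5, R6

R1: ends Aug 2 16:00 at or before R7 starts Aug 3 10:30 → clear.
R3: ends Aug 2 23:30 at or before R7 starts Aug 3 10:30 → clear.
R2: starts Aug 3 08:30 before R7 ends Aug 3 15:00, and ends Aug 3 14:30 after R7 starts Aug 3 10:30 → overlap.
R4: starts Aug 3 09:00 before R7 ends Aug 3 15:00, and ends Aug 3 14:30 after R7 starts Aug 3 10:30 → overlap.
R5: starts Aug 3 13:00 before R7 ends Aug 3 15:00, and ends Aug 3 16:30 after R7 starts Aug 3 10:30 → overlap.
R6: starts Aug 3 13:30 before R7 ends Aug 3 15:00, and ends Aug 3 20:00 after R7 starts Aug 3 10:30 → overlap.
R7 overlaps R2, R4, R5, R6.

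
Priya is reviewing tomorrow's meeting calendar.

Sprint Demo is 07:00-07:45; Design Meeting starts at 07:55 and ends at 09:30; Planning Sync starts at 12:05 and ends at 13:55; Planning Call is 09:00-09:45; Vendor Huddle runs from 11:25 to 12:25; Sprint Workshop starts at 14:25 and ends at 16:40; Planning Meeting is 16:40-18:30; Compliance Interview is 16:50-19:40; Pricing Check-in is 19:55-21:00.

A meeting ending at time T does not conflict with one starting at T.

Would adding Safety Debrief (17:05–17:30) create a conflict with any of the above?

Sprint Demo: ends 07:45 at or before Safety Debrief starts 17:05 → clear.
Design Meeting: ends 09:30 at or before Safety Debrief starts 17:05 → clear.
Planning Call: ends 09:45 at or before Safety Debrief starts 17:05 → clear.
Vendor Huddle: ends 12:25 at or before Safety Debrief starts 17:05 → clear.
Planning Sync: ends 13:55 at or before Safety Debrief starts 17:05 → clear.
Sprint Workshop: ends 16:40 at or before Safety Debrief starts 17:05 → clear.
Planning Meeting: starts 16:40 before Safety Debrief ends 17:30, and ends 18:30 after Safety Debrief starts 17:05 → overlap.
Compliance Interview: starts 16:50 before Safety Debrief ends 17:30, and ends 19:40 after Safety Debrief starts 17:05 → overlap.
Pricing Check-in: starts 19:55 at or after Safety Debrief ends 17:30 → clear.
Safety Debrief overlaps Planning Meeting, Compliance Interview.

Yes — it overlaps Compliance Interview, Planning Meeting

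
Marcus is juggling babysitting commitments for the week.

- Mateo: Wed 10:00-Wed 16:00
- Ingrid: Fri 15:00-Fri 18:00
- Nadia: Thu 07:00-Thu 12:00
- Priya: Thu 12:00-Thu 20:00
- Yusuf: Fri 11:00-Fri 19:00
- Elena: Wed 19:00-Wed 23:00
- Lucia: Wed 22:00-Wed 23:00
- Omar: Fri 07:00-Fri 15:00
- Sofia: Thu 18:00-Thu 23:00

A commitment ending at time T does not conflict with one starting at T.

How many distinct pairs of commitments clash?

Sorted by start: Mateo, Elena, Lucia, Nadia, Priya, Sofia, Omar, Yusuf, Ingrid.
Elena starts after Mateo ends, so nothing later overlaps Mateo either.
Lucia starts before Elena ends → Elena and Lucia overlap.
Nadia starts after Elena ends, so nothing later overlaps Elena either.
Nadia starts after Lucia ends, so nothing later overlaps Lucia either.
Priya starts exactly when Nadia ends (back-to-back, no overlap), so nothing later overlaps Nadia either.
Sofia starts before Priya ends → Priya and Sofia overlap.
Omar starts after Priya ends, so nothing later overlaps Priya either.
Omar starts after Sofia ends, so nothing later overlaps Sofia either.
Yusuf starts before Omar ends → Omar and Yusuf overlap.
Ingrid starts exactly when Omar ends (back-to-back, no overlap).
Ingrid starts before Yusuf ends → Yusuf and Ingrid overlap.
Overlapping pairs: Elena & Lucia, Ingrid & Yusuf, Omar & Yusuf, Priya & Sofia — 4 in total.

4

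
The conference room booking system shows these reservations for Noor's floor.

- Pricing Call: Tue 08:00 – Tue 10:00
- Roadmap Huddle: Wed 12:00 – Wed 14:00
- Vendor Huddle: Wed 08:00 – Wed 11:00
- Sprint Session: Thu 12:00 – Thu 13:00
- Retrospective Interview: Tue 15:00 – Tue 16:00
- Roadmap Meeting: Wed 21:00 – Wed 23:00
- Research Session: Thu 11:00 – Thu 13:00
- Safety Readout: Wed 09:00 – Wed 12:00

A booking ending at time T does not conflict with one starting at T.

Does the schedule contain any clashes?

Yes

Sorted by start: Pricing Call, Retrospective Interview, Vendor Huddle, Safety Readout, Roadmap Huddle, Roadmap Meeting, Research Session, Sprint Session.
Retrospective Interview starts after Pricing Call ends — done with Pricing Call.
Vendor Huddle starts after Retrospective Interview ends — done with Retrospective Interview.
Safety Readout starts before Vendor Huddle ends → Vendor Huddle and Safety Readout overlap.
That's a conflict, so the schedule is not conflict-free.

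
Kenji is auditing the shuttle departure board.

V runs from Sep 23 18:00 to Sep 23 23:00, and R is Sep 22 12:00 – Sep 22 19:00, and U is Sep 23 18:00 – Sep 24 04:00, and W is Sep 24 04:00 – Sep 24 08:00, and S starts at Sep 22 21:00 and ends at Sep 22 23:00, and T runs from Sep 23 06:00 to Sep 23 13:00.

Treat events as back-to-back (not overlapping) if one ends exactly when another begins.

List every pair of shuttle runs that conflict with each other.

Sorted by start: R, S, T, U, V, W.
S starts after R ends, so R has no further overlaps.
T starts after S ends, so S has no further overlaps.
U starts after T ends, so T has no further overlaps.
V starts before U ends → U and V overlap.
W starts exactly when U ends (back-to-back, no overlap).
W starts after V ends.

U & V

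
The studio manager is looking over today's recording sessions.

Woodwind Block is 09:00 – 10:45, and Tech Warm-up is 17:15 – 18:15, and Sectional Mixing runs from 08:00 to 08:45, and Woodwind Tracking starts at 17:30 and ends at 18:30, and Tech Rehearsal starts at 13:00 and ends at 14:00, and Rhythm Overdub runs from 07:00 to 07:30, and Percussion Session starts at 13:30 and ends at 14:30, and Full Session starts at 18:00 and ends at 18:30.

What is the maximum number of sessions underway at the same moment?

3

Walk through starts and ends in time order (an end at T is processed before a start at T):
07:00 start Rhythm Overdub → 1
07:30 end Rhythm Overdub → 0
08:00 start Sectional Mixing → 1
08:45 end Sectional Mixing → 0
09:00 start Woodwind Block → 1
10:45 end Woodwind Block → 0
13:00 start Tech Rehearsal → 1
13:30 start Percussion Session → 2
14:00 end Tech Rehearsal → 1
14:30 end Percussion Session → 0
17:15 start Tech Warm-up → 1
17:30 start Woodwind Tracking → 2
18:00 start Full Session → 3
18:15 end Tech Warm-up → 2
18:30 end Full Session → 1
18:30 end Woodwind Tracking → 0
Peak is 3, at 18:00 (Full Session, Tech Warm-up, Woodwind Tracking).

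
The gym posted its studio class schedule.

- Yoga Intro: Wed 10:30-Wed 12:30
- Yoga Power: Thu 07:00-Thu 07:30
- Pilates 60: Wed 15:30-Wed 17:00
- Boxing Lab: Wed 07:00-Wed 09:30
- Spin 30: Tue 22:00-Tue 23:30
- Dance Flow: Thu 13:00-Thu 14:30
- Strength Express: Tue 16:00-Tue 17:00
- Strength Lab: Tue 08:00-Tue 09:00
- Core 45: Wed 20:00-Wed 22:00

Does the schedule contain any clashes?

Sorted by start: Strength Lab, Strength Express, Spin 30, Boxing Lab, Yoga Intro, Pilates 60, Core 45, Yoga Power, Dance Flow.
Strength Express starts after Strength Lab ends, so Strength Lab has no further overlaps.
Spin 30 starts after Strength Express ends, so Strength Express has no further overlaps.
Boxing Lab starts after Spin 30 ends, so Spin 30 has no further overlaps.
Yoga Intro starts after Boxing Lab ends, so Boxing Lab has no further overlaps.
Pilates 60 starts after Yoga Intro ends, so Yoga Intro has no further overlaps.
Core 45 starts after Pilates 60 ends, so Pilates 60 has no further overlaps.
Yoga Power starts after Core 45 ends, so Core 45 has no further overlaps.
Dance Flow starts after Yoga Power ends.
Every pair is clear; the schedule has no overlaps.

No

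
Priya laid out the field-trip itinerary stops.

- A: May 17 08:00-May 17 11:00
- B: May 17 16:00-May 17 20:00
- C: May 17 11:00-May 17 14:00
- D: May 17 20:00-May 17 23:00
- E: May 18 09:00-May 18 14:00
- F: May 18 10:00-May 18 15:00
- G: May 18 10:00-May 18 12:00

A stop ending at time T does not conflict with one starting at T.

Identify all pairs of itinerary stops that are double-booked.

E & F, E & G, F & G

Sorted by start: A, C, B, D, E, F, G.
C starts exactly when A ends (back-to-back, no overlap) — done with A.
B starts after C ends — done with C.
D starts exactly when B ends (back-to-back, no overlap) — done with B.
E starts after D ends — done with D.
F starts before E ends → E and F overlap.
G starts before E ends → E and G overlap.
G starts before F ends → F and G overlap.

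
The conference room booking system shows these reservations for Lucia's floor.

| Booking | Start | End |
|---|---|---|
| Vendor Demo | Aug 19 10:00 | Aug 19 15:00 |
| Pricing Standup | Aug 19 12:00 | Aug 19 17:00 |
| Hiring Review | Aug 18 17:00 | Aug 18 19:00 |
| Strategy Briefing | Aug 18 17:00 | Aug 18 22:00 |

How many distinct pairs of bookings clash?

Two intervals overlap when each starts before the other ends.
Sorted by start: Strategy Briefing, Hiring Review, Vendor Demo, Pricing Standup.
Hiring Review starts before Strategy Briefing ends → Strategy Briefing and Hiring Review overlap.
Vendor Demo starts after Strategy Briefing ends, so Strategy Briefing has no further overlaps.
Vendor Demo starts after Hiring Review ends, so Hiring Review has no further overlaps.
Pricing Standup starts before Vendor Demo ends → Vendor Demo and Pricing Standup overlap.
Overlapping pairs: Hiring Review & Strategy Briefing, Pricing Standup & Vendor Demo — 2 in total.

2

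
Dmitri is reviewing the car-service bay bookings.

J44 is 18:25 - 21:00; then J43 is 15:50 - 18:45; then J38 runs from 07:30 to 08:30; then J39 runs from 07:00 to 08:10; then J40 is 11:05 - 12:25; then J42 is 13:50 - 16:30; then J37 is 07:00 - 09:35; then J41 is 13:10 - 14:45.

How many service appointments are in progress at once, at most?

3

Sort all start/end points and keep a running count:
07:00 start J37 → 1
07:00 start J39 → 2
07:30 start J38 → 3
08:10 end J39 → 2
08:30 end J38 → 1
09:35 end J37 → 0
11:05 start J40 → 1
12:25 end J40 → 0
13:10 start J41 → 1
13:50 start J42 → 2
14:45 end J41 → 1
15:50 start J43 → 2
16:30 end J42 → 1
18:25 start J44 → 2
18:45 end J43 → 1
21:00 end J44 → 0
Peak is 3, at 07:30 (J37, J38, J39).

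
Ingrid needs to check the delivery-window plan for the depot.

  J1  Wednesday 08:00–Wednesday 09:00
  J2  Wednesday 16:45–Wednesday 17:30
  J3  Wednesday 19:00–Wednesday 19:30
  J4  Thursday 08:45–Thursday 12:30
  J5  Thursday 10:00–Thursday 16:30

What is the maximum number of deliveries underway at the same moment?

2

Sort all start/end points and keep a running count:
Wednesday 08:00 start J1 → 1
Wednesday 09:00 end J1 → 0
Wednesday 16:45 start J2 → 1
Wednesday 17:30 end J2 → 0
Wednesday 19:00 start J3 → 1
Wednesday 19:30 end J3 → 0
Thursday 08:45 start J4 → 1
Thursday 10:00 start J5 → 2
Thursday 12:30 end J4 → 1
Thursday 16:30 end J5 → 0
Peak is 2, at Thursday 10:00 (J4, J5).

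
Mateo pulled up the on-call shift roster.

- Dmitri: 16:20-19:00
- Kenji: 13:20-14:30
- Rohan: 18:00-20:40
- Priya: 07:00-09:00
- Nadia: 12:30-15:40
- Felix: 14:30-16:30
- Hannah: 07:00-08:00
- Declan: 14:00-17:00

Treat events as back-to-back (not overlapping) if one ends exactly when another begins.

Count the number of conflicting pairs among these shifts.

9

Sorted by start: Priya, Hannah, Nadia, Kenji, Declan, Felix, Dmitri, Rohan.
Hannah starts before Priya ends → Priya and Hannah overlap.
Nadia starts after Priya ends, so nothing later overlaps Priya either.
Nadia starts after Hannah ends, so nothing later overlaps Hannah either.
Kenji starts before Nadia ends → Nadia and Kenji overlap.
Declan starts before Nadia ends → Nadia and Declan overlap.
Felix starts before Nadia ends → Nadia and Felix overlap.
Dmitri starts after Nadia ends, so nothing later overlaps Nadia either.
Declan starts before Kenji ends → Kenji and Declan overlap.
Felix starts exactly when Kenji ends (back-to-back, no overlap), so nothing later overlaps Kenji either.
Felix starts before Declan ends → Declan and Felix overlap.
Dmitri starts before Declan ends → Declan and Dmitri overlap.
Rohan starts after Declan ends.
Dmitri starts before Felix ends → Felix and Dmitri overlap.
Rohan starts after Felix ends.
Rohan starts before Dmitri ends → Dmitri and Rohan overlap.
Overlapping pairs: Declan & Dmitri, Declan & Felix, Declan & Kenji, Declan & Nadia, Dmitri & Felix, Dmitri & Rohan, Felix & Nadia, Hannah & Priya, Kenji & Nadia — 9 in total.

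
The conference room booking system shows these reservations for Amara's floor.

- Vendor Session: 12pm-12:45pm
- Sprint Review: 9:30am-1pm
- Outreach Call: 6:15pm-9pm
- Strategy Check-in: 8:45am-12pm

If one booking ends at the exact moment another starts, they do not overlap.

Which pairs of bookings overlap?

Sprint Review & Strategy Check-in, Sprint Review & Vendor Session

Sorted by start: Strategy Check-in, Sprint Review, Vendor Session, Outreach Call.
Sprint Review starts before Strategy Check-in ends → Strategy Check-in and Sprint Review overlap.
Vendor Session starts exactly when Strategy Check-in ends (back-to-back, no overlap), so Strategy Check-in has no further overlaps.
Vendor Session starts before Sprint Review ends → Sprint Review and Vendor Session overlap.
Outreach Call starts after Sprint Review ends.
Outreach Call starts after Vendor Session ends.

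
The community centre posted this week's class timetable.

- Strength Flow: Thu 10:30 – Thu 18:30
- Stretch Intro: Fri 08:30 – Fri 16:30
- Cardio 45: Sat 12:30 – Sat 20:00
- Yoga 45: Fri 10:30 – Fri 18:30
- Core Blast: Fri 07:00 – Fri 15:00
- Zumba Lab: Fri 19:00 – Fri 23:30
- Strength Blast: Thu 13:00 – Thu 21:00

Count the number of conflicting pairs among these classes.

4

Sorted by start: Strength Flow, Strength Blast, Core Blast, Stretch Intro, Yoga 45, Zumba Lab, Cardio 45.
Strength Blast starts before Strength Flow ends → Strength Flow and Strength Blast overlap.
Core Blast starts after Strength Flow ends — done with Strength Flow.
Core Blast starts after Strength Blast ends — done with Strength Blast.
Stretch Intro starts before Core Blast ends → Core Blast and Stretch Intro overlap.
Yoga 45 starts before Core Blast ends → Core Blast and Yoga 45 overlap.
Zumba Lab starts after Core Blast ends — done with Core Blast.
Yoga 45 starts before Stretch Intro ends → Stretch Intro and Yoga 45 overlap.
Zumba Lab starts after Stretch Intro ends — done with Stretch Intro.
Zumba Lab starts after Yoga 45 ends — done with Yoga 45.
Cardio 45 starts after Zumba Lab ends.
Overlapping pairs: Core Blast & Stretch Intro, Core Blast & Yoga 45, Strength Blast & Strength Flow, Stretch Intro & Yoga 45 — 4 in total.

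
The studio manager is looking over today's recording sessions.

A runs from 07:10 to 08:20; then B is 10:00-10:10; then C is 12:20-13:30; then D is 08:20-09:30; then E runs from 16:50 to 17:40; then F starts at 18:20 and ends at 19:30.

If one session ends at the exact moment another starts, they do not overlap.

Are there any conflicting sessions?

Sorted by start: A, D, B, C, E, F.
D starts exactly when A ends (back-to-back, no overlap), so A has no further overlaps.
B starts after D ends, so D has no further overlaps.
C starts after B ends, so B has no further overlaps.
E starts after C ends, so C has no further overlaps.
F starts after E ends.
Every pair is clear; the schedule has no overlaps.

No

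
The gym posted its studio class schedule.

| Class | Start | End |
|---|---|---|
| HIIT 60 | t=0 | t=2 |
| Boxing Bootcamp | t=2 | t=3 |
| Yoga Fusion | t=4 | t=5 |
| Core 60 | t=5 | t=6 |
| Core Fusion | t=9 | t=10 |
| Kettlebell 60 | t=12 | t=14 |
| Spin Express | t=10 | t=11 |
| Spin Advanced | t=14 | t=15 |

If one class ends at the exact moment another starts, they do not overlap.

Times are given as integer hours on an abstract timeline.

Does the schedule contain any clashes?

Sorted by start: HIIT 60, Boxing Bootcamp, Yoga Fusion, Core 60, Core Fusion, Spin Express, Kettlebell 60, Spin Advanced.
Boxing Bootcamp starts exactly when HIIT 60 ends (back-to-back, no overlap); HIIT 60 is clear from here.
Yoga Fusion starts after Boxing Bootcamp ends; Boxing Bootcamp is clear from here.
Core 60 starts exactly when Yoga Fusion ends (back-to-back, no overlap); Yoga Fusion is clear from here.
Core Fusion starts after Core 60 ends; Core 60 is clear from here.
Spin Express starts exactly when Core Fusion ends (back-to-back, no overlap); Core Fusion is clear from here.
Kettlebell 60 starts after Spin Express ends; Spin Express is clear from here.
Spin Advanced starts exactly when Kettlebell 60 ends (back-to-back, no overlap).
Every pair is clear; the schedule has no overlaps.

No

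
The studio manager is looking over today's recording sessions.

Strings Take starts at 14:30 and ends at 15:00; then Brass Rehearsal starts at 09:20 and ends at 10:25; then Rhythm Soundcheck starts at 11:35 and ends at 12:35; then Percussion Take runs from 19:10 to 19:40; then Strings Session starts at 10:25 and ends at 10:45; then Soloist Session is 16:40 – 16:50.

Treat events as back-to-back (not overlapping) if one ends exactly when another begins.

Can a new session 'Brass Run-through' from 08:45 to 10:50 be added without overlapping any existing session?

No — it overlaps Brass Rehearsal, Strings Session

Brass Rehearsal: starts 09:20 before Brass Run-through ends 10:50, and ends 10:25 after Brass Run-through starts 08:45 → overlap.
Strings Session: starts 10:25 before Brass Run-through ends 10:50, and ends 10:45 after Brass Run-through starts 08:45 → overlap.
Rhythm Soundcheck: starts 11:35 at or after Brass Run-through ends 10:50 → clear.
Strings Take: starts 14:30 at or after Brass Run-through ends 10:50 → clear.
Soloist Session: starts 16:40 at or after Brass Run-through ends 10:50 → clear.
Percussion Take: starts 19:10 at or after Brass Run-through ends 10:50 → clear.
Brass Run-through overlaps Strings Session, Brass Rehearsal.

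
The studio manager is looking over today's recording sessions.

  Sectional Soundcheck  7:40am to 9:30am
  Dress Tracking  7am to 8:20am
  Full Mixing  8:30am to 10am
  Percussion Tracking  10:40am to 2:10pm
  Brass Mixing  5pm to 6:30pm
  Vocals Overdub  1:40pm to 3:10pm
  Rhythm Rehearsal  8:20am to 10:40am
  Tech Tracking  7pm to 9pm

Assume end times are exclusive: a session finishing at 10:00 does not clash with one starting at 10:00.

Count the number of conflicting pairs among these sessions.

Sorted by start: Dress Tracking, Sectional Soundcheck, Rhythm Rehearsal, Full Mixing, Percussion Tracking, Vocals Overdub, Brass Mixing, Tech Tracking.
Sectional Soundcheck starts before Dress Tracking ends → Dress Tracking and Sectional Soundcheck overlap.
Rhythm Rehearsal starts exactly when Dress Tracking ends (back-to-back, no overlap); Dress Tracking is clear from here.
Rhythm Rehearsal starts before Sectional Soundcheck ends → Sectional Soundcheck and Rhythm Rehearsal overlap.
Full Mixing starts before Sectional Soundcheck ends → Sectional Soundcheck and Full Mixing overlap.
Percussion Tracking starts after Sectional Soundcheck ends; Sectional Soundcheck is clear from here.
Full Mixing starts before Rhythm Rehearsal ends → Rhythm Rehearsal and Full Mixing overlap.
Percussion Tracking starts exactly when Rhythm Rehearsal ends (back-to-back, no overlap); Rhythm Rehearsal is clear from here.
Percussion Tracking starts after Full Mixing ends; Full Mixing is clear from here.
Vocals Overdub starts before Percussion Tracking ends → Percussion Tracking and Vocals Overdub overlap.
Brass Mixing starts after Percussion Tracking ends; Percussion Tracking is clear from here.
Brass Mixing starts after Vocals Overdub ends; Vocals Overdub is clear from here.
Tech Tracking starts after Brass Mixing ends.
Overlapping pairs: Dress Tracking & Sectional Soundcheck, Full Mixing & Rhythm Rehearsal, Full Mixing & Sectional Soundcheck, Percussion Tracking & Vocals Overdub, Rhythm Rehearsal & Sectional Soundcheck — 5 in total.

5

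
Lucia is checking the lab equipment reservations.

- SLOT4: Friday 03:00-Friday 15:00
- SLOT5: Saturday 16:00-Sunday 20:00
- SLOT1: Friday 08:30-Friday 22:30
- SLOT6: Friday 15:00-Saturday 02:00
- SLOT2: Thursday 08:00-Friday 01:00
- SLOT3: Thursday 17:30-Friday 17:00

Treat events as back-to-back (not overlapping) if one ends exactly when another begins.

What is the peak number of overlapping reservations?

3

Walk through starts and ends in time order (an end at T is processed before a start at T):
Thursday 08:00 start SLOT2 → 1
Thursday 17:30 start SLOT3 → 2
Friday 01:00 end SLOT2 → 1
Friday 03:00 start SLOT4 → 2
Friday 08:30 start SLOT1 → 3
Friday 15:00 end SLOT4 → 2
Friday 15:00 start SLOT6 → 3
Friday 17:00 end SLOT3 → 2
Friday 22:30 end SLOT1 → 1
Saturday 02:00 end SLOT6 → 0
Saturday 16:00 start SLOT5 → 1
Sunday 20:00 end SLOT5 → 0
Peak is 3, at Friday 08:30 (SLOT1, SLOT3, SLOT4).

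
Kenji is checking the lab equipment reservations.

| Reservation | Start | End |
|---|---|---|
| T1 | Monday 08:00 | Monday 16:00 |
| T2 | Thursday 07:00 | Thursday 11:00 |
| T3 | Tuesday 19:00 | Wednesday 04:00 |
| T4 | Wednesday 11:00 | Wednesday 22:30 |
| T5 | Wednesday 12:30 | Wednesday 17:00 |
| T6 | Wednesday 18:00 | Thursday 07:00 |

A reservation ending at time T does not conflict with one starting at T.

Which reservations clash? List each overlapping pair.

Sorted by start: T1, T3, T4, T5, T6, T2.
T3 starts after T1 ends; T1 is clear from here.
T4 starts after T3 ends; T3 is clear from here.
T5 starts before T4 ends → T4 and T5 overlap.
T6 starts before T4 ends → T4 and T6 overlap.
T2 starts after T4 ends.
T6 starts after T5 ends; T5 is clear from here.
T2 starts exactly when T6 ends (back-to-back, no overlap).

T4 & T5, T4 & T6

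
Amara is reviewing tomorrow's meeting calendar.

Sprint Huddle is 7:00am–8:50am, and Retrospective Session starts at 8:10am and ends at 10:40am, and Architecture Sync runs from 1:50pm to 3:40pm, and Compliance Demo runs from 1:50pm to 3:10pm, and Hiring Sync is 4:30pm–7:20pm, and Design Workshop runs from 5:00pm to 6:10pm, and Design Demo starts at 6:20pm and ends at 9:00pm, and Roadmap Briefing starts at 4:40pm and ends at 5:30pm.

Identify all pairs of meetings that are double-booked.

Sorted by start: Sprint Huddle, Retrospective Session, Architecture Sync, Compliance Demo, Hiring Sync, Roadmap Briefing, Design Workshop, Design Demo.
Retrospective Session starts before Sprint Huddle ends → Sprint Huddle and Retrospective Session overlap.
Architecture Sync starts after Sprint Huddle ends — done with Sprint Huddle.
Architecture Sync starts after Retrospective Session ends — done with Retrospective Session.
Compliance Demo starts before Architecture Sync ends → Architecture Sync and Compliance Demo overlap.
Hiring Sync starts after Architecture Sync ends — done with Architecture Sync.
Hiring Sync starts after Compliance Demo ends — done with Compliance Demo.
Roadmap Briefing starts before Hiring Sync ends → Hiring Sync and Roadmap Briefing overlap.
Design Workshop starts before Hiring Sync ends → Hiring Sync and Design Workshop overlap.
Design Demo starts before Hiring Sync ends → Hiring Sync and Design Demo overlap.
Design Workshop starts before Roadmap Briefing ends → Roadmap Briefing and Design Workshop overlap.
Design Demo starts after Roadmap Briefing ends.
Design Demo starts after Design Workshop ends.

Architecture Sync & Compliance Demo, Design Demo & Hiring Sync, Design Workshop & Hiring Sync, Design Workshop & Roadmap Briefing, Hiring Sync & Roadmap Briefing, Retrospective Session & Sprint Huddle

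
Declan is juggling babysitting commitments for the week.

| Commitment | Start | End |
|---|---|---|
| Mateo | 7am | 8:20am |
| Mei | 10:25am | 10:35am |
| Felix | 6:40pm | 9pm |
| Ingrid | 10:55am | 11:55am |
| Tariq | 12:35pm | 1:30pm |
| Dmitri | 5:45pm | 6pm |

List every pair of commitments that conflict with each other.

none

Sorted by start: Mateo, Mei, Ingrid, Tariq, Dmitri, Felix.
Mei starts after Mateo ends; Mateo is clear from here.
Ingrid starts after Mei ends; Mei is clear from here.
Tariq starts after Ingrid ends; Ingrid is clear from here.
Dmitri starts after Tariq ends; Tariq is clear from here.
Felix starts after Dmitri ends.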